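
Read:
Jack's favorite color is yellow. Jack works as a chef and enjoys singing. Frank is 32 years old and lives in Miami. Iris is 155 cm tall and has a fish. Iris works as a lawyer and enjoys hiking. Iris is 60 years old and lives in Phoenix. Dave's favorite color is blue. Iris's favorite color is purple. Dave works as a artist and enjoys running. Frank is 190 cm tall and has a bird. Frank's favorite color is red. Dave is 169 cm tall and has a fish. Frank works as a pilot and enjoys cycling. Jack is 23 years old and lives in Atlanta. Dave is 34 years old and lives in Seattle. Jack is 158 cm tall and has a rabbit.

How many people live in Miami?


Count in Miami: 1

1


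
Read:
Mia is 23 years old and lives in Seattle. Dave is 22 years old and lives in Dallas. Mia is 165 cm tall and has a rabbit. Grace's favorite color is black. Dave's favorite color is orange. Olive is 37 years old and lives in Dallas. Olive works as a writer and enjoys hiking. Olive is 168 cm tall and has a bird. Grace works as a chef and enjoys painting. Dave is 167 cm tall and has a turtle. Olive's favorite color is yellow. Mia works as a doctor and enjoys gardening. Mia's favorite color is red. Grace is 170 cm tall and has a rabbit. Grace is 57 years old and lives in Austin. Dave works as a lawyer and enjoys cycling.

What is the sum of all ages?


22+23+57+37 = 139

139


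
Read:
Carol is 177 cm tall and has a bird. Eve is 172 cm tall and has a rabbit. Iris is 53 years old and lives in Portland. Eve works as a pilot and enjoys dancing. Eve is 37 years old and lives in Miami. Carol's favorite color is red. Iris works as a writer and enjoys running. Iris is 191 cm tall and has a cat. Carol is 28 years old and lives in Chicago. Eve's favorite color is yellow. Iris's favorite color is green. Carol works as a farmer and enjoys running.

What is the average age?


Sum=118, n=3, avg=39.33

39.33


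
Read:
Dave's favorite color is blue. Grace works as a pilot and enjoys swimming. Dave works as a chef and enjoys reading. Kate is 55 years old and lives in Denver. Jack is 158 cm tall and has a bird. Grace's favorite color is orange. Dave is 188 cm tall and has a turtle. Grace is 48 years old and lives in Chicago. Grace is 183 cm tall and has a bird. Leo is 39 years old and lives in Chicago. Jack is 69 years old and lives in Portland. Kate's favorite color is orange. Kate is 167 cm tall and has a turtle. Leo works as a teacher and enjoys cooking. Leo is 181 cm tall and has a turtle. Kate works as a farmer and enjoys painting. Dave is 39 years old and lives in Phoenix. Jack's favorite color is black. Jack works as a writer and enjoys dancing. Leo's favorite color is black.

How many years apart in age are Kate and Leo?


55 vs 39, diff = 16

16


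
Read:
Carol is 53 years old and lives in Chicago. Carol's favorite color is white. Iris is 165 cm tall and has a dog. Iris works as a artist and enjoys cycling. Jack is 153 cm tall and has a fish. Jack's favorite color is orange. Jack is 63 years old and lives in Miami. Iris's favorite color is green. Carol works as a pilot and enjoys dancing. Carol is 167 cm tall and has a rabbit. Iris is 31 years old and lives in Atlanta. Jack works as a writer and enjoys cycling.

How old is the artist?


The artist is Iris, age 31

31


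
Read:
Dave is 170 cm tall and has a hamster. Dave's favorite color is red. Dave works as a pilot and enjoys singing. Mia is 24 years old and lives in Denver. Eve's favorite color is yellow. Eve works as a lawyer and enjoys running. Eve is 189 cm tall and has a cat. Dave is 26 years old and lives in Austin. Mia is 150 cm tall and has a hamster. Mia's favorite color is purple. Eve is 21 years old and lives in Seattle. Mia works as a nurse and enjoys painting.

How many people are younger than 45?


Filter: 3

3


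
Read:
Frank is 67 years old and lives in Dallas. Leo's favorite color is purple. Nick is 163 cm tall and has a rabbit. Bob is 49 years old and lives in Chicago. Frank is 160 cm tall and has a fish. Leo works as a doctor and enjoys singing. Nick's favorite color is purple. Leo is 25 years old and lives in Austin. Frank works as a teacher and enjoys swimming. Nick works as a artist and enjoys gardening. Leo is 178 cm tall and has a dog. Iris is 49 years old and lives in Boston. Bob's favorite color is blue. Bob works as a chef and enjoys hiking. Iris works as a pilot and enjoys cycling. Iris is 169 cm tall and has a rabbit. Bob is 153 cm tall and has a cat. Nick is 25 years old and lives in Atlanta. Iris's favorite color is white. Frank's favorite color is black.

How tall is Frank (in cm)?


Frank is 160 cm tall

160


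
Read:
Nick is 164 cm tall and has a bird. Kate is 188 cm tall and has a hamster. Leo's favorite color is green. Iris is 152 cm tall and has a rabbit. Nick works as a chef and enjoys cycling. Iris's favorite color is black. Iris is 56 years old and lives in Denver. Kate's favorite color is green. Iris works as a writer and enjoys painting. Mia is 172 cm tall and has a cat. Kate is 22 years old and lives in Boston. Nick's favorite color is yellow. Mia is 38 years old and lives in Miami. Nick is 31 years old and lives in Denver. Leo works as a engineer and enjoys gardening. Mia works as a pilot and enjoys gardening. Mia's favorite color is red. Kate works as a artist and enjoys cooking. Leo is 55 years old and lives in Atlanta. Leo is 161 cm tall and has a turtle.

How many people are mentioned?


People: Leo, Kate, Nick, Iris, Mia. Count = 5

5


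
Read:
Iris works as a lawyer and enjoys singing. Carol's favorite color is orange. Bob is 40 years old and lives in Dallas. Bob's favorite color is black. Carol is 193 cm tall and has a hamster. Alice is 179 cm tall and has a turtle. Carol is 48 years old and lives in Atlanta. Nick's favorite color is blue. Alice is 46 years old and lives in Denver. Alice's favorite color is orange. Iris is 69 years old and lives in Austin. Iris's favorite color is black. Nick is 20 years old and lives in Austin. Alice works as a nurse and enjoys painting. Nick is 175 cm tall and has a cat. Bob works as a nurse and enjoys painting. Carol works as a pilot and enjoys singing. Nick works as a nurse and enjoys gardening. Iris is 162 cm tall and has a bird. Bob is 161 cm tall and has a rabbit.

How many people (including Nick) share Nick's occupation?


Nick is a nurse. Count = 3

3


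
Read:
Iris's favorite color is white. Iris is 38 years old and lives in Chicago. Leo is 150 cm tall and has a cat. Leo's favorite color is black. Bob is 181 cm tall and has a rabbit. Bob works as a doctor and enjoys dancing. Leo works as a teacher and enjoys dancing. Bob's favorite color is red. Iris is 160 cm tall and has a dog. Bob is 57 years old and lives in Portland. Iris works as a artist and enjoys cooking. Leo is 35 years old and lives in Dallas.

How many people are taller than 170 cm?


Taller than 170: 1

1


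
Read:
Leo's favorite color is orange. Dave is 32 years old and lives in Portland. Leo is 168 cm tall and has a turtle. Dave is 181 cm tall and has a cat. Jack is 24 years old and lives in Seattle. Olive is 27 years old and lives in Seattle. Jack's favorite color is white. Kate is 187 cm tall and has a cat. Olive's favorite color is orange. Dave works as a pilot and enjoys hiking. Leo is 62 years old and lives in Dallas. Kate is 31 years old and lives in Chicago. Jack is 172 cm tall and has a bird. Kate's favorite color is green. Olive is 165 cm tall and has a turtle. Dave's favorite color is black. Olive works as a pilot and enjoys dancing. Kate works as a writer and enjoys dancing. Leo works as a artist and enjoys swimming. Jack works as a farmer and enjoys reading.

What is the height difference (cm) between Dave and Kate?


|181 - 187| = 6

6


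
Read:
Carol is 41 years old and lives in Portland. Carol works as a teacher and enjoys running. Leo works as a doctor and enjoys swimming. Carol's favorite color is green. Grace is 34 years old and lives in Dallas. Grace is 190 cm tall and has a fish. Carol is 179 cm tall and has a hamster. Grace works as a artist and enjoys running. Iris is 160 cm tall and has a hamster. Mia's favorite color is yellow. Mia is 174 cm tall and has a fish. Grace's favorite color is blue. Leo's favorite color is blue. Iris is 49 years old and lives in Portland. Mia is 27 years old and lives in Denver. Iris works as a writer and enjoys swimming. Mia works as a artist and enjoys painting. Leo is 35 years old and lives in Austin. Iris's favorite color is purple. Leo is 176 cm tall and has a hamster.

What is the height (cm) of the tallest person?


Tallest: Grace at 190 cm

190


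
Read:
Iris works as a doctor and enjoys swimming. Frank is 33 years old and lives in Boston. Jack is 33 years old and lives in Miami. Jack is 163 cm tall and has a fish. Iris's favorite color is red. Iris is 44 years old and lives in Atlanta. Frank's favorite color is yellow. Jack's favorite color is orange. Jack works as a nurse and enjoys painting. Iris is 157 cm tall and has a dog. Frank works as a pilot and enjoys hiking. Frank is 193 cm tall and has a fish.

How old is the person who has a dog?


Person with dog is Iris, age 44

44


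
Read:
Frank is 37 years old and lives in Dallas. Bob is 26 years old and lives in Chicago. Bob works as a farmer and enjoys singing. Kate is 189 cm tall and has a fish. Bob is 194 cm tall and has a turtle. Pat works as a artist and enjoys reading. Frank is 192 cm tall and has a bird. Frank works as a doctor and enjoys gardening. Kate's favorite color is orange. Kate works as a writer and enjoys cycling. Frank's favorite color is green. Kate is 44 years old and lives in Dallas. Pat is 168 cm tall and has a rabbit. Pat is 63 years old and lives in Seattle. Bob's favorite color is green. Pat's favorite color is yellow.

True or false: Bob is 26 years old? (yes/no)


Bob is actually 26. yes

yes


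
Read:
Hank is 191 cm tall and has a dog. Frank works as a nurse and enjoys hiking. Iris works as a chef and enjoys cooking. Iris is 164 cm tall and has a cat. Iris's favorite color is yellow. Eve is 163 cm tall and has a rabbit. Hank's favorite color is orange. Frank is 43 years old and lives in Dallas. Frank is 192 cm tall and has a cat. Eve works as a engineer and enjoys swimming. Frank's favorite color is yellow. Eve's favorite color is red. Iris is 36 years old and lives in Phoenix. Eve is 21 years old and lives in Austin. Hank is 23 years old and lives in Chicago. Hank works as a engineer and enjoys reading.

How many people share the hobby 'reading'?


Count: 1

1


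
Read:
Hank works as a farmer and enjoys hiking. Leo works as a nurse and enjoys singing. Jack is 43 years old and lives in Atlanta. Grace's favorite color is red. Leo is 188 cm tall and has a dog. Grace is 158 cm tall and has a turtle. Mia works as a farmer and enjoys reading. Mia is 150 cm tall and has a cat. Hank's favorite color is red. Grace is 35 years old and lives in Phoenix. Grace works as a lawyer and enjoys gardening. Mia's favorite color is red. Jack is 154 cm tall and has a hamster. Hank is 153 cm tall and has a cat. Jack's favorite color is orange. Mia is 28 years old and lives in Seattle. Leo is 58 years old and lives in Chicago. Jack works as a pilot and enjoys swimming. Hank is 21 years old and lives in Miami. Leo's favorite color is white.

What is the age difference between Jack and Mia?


|43 - 28| = 15

15


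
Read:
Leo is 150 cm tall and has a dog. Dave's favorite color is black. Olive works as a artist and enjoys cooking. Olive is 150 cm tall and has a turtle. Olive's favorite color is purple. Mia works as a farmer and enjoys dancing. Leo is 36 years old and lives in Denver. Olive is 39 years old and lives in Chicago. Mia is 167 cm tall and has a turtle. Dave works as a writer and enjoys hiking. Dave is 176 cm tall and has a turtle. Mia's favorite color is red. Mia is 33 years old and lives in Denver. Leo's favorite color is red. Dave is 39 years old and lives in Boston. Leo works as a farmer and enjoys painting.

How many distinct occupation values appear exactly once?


Unique occupation values: 2

2


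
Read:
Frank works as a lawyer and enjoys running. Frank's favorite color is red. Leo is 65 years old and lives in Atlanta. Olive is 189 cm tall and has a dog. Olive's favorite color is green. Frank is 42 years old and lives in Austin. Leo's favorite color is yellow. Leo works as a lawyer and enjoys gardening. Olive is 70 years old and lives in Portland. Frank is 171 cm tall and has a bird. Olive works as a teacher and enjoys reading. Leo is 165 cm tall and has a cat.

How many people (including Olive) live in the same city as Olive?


Olive lives in Portland. Count = 1

1


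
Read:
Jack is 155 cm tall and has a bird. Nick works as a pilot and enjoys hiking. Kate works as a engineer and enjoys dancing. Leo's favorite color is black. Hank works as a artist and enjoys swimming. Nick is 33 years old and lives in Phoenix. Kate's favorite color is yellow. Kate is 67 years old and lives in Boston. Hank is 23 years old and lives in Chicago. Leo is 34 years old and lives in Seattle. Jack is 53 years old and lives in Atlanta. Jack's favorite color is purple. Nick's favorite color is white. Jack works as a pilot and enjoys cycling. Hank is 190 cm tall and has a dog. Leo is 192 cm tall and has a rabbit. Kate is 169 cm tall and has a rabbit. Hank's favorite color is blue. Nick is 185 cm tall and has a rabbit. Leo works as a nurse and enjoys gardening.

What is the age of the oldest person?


Oldest: Kate at 67

67


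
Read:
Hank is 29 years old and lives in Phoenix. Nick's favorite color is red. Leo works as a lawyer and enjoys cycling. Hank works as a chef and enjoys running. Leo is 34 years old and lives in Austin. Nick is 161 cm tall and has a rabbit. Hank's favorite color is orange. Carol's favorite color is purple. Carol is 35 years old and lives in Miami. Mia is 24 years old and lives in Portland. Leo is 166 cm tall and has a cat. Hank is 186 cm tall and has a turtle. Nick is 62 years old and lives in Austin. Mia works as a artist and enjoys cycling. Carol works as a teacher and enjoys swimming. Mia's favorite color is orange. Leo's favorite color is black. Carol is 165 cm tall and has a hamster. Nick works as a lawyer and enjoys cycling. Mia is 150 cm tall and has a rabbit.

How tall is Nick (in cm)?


Nick is 161 cm tall

161


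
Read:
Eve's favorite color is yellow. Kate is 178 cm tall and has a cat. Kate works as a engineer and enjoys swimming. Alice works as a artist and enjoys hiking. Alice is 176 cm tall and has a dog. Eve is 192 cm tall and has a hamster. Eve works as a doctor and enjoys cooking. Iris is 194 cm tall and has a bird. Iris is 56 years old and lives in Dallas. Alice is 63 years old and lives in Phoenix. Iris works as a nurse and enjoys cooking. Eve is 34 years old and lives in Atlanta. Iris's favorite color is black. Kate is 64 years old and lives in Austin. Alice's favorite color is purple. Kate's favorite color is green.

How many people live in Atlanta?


Count in Atlanta: 1

1


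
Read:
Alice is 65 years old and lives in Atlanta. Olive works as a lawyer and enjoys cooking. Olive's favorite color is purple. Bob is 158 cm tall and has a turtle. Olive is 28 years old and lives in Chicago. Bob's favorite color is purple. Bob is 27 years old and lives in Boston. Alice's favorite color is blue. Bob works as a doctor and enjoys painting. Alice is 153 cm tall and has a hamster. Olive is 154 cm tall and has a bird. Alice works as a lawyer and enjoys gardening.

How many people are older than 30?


Filter: 1

1


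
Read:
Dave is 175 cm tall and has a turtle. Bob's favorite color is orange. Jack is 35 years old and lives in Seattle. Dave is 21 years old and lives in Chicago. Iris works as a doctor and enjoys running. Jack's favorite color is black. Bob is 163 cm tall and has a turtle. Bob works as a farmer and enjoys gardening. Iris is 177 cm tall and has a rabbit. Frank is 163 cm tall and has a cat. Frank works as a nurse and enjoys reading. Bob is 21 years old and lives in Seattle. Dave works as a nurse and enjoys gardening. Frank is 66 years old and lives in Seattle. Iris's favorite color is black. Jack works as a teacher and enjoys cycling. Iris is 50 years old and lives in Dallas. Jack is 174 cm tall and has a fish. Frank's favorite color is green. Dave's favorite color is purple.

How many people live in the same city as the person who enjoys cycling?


Person with hobby cycling is Jack, city Seattle. Count = 3

3


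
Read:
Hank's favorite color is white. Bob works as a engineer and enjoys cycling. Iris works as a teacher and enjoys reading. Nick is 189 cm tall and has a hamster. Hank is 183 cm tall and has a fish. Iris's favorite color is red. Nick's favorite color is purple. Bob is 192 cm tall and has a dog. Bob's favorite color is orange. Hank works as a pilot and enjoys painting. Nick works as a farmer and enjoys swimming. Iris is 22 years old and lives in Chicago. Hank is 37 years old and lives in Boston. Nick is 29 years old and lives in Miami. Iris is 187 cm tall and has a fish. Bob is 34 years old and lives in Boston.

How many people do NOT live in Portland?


Not in Portland: 4

4


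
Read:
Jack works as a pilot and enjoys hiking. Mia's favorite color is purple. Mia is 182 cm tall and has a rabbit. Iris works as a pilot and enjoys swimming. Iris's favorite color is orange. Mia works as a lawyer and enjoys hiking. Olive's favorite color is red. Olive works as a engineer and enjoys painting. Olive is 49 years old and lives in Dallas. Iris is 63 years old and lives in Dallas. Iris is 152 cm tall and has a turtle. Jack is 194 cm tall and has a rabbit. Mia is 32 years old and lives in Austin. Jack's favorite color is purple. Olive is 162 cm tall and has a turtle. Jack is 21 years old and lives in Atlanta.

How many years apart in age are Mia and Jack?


32 vs 21, diff = 11

11


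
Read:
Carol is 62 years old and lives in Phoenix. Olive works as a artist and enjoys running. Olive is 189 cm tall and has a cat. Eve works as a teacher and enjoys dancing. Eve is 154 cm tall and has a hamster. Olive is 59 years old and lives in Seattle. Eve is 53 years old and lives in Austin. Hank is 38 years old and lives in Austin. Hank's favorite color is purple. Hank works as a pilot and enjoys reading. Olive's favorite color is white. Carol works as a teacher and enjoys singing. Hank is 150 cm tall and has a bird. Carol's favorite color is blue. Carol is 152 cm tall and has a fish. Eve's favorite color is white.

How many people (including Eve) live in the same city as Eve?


Eve lives in Austin. Count = 2

2


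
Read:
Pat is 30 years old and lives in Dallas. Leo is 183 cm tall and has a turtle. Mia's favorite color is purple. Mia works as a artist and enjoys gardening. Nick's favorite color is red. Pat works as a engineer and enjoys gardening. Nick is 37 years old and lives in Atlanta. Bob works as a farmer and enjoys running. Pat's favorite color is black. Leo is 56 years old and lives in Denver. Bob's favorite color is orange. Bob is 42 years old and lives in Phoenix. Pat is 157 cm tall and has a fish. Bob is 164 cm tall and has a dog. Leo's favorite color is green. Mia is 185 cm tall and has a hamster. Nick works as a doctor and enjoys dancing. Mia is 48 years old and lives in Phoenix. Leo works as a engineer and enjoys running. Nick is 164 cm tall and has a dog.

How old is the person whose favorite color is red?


Person with favorite color=red is Nick, age 37

37


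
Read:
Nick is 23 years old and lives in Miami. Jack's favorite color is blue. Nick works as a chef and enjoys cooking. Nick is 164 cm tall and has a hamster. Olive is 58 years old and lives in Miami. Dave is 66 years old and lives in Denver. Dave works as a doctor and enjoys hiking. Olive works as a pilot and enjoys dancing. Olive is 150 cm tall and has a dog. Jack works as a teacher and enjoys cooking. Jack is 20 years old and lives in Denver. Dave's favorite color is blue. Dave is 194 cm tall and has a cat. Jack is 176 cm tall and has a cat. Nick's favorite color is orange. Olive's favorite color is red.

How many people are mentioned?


People: Dave, Jack, Nick, Olive. Count = 4

4


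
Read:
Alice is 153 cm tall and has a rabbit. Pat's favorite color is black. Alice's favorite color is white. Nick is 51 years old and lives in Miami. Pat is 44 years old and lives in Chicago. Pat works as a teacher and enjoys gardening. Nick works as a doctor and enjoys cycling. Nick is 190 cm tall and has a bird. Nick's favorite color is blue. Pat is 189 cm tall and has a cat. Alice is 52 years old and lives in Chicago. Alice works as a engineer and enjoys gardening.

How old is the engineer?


The engineer is Alice, age 52

52


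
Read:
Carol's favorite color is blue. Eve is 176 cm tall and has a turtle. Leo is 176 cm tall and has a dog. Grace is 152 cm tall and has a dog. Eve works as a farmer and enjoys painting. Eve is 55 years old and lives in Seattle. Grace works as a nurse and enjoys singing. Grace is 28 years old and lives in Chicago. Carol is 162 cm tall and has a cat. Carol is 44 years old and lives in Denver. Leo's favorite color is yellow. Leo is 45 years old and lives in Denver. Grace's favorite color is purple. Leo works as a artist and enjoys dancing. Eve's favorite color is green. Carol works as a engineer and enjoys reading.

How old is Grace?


Grace is 28 years old

28


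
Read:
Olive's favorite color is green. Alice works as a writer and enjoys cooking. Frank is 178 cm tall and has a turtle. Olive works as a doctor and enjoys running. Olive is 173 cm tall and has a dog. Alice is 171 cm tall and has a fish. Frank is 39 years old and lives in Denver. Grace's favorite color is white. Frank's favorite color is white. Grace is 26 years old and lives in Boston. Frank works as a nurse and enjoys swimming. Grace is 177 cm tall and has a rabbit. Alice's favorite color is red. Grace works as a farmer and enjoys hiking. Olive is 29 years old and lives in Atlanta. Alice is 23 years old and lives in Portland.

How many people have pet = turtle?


Count: 1

1


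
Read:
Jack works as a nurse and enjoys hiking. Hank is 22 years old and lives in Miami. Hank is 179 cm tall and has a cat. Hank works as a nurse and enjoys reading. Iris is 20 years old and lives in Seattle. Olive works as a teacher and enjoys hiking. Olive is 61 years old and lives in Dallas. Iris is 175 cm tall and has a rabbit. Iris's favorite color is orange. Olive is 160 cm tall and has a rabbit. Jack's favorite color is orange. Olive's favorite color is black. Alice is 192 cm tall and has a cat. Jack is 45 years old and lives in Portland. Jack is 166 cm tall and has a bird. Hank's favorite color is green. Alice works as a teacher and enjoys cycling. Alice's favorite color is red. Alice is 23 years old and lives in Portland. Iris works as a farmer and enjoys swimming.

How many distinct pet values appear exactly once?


Unique pet values: 1

1


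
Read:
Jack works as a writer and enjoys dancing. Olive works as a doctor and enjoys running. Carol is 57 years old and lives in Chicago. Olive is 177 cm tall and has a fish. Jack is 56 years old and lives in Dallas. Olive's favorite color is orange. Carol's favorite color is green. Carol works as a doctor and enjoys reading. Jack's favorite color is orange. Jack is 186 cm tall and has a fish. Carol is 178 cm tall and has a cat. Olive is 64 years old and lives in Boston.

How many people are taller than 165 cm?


Taller than 165: 3

3


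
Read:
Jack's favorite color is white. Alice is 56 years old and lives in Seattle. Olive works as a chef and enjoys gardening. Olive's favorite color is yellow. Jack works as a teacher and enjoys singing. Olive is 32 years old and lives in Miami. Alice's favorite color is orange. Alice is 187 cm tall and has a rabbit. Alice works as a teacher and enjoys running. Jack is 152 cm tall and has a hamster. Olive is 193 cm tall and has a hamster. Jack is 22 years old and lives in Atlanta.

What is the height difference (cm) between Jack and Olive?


|152 - 193| = 41

41


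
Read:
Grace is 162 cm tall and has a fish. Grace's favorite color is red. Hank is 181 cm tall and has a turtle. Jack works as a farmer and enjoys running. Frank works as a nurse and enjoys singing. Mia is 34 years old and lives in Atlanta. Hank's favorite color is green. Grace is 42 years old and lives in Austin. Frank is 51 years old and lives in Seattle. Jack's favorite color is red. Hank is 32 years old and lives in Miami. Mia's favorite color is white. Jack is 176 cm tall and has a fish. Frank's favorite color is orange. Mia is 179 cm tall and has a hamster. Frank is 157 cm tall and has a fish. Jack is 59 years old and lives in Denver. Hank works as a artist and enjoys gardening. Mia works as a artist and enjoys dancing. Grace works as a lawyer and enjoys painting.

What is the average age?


Sum=218, n=5, avg=43.6

43.6


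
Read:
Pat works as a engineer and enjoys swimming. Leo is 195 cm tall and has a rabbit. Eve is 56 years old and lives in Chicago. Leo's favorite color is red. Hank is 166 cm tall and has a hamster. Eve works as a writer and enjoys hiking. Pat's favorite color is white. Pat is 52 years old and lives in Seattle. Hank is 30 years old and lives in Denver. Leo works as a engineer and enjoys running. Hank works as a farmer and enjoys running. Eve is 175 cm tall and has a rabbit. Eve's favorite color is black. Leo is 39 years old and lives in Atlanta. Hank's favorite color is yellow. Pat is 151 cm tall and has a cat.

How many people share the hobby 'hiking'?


Count: 1

1


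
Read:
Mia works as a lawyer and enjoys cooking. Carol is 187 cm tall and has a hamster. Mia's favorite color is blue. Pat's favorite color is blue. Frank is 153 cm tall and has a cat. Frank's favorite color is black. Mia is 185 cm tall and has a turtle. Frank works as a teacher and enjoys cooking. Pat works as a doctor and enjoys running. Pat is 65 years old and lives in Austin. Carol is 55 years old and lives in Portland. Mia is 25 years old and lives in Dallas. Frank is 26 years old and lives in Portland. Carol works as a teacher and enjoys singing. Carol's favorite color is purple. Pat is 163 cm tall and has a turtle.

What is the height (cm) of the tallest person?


Tallest: Carol at 187 cm

187


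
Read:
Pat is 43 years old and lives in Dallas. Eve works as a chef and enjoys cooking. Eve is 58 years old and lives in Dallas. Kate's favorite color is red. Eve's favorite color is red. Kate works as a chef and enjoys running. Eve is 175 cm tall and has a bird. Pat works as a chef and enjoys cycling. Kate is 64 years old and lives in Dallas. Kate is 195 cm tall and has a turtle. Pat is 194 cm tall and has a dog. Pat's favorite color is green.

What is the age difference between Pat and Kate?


|43 - 64| = 21

21


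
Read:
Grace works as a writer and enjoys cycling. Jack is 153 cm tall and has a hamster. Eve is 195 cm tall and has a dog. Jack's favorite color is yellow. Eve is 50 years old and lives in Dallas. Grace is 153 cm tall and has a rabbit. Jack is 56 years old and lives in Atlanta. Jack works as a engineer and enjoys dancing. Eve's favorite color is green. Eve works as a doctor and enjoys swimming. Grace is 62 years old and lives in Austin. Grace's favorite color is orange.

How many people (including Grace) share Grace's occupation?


Grace is a writer. Count = 1

1


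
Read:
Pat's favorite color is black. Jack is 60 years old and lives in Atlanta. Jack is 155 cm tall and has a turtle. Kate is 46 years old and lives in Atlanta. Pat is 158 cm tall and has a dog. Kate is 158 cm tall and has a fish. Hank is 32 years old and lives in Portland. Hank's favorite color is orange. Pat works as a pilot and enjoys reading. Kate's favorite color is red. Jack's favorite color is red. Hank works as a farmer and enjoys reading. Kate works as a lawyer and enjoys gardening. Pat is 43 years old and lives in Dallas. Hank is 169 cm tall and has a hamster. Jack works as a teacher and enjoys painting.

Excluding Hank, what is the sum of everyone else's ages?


Sum (excluding Hank): 149

149


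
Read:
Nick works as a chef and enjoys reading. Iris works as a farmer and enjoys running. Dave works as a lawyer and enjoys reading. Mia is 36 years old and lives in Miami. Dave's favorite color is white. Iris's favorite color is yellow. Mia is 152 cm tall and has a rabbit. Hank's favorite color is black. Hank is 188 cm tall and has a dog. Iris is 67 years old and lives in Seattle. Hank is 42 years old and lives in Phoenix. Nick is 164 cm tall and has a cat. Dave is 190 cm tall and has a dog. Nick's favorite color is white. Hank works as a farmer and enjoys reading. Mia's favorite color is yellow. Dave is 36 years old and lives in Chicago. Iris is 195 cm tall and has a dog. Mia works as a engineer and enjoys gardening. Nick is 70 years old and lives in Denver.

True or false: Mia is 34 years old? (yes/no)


Mia is actually 36. no

no


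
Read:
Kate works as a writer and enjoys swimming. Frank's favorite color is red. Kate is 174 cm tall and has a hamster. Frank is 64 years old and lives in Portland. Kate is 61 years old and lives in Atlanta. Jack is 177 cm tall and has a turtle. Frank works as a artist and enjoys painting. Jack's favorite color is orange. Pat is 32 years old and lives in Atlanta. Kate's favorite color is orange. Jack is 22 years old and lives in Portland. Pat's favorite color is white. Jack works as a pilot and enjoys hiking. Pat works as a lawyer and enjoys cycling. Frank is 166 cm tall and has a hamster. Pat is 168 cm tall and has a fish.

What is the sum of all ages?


22+64+61+32 = 179

179


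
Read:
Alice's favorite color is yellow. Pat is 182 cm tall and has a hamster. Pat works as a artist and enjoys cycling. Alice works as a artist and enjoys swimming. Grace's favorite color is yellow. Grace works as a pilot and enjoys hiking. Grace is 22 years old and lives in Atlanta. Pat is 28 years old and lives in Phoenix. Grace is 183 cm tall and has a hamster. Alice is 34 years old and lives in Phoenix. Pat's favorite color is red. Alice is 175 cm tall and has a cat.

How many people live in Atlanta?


Count in Atlanta: 1

1


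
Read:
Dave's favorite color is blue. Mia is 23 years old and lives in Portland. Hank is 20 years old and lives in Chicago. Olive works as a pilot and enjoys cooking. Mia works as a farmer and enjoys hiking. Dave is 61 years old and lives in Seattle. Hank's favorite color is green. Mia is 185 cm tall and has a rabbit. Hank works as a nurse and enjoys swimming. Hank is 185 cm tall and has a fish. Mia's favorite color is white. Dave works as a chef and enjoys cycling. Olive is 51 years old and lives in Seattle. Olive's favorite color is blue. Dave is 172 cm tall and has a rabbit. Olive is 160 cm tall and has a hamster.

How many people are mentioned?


People: Hank, Mia, Dave, Olive. Count = 4

4


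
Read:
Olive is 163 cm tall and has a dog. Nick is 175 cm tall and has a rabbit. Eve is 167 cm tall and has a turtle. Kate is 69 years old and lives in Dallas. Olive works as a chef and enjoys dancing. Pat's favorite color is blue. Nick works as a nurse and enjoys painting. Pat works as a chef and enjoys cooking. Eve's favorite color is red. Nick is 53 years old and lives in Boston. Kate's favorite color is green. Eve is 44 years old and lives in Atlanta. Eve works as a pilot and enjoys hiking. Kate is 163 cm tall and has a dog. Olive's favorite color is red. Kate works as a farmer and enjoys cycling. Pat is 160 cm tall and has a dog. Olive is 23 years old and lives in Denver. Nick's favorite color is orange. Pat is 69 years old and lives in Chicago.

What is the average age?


Sum=258, n=5, avg=51.6

51.6


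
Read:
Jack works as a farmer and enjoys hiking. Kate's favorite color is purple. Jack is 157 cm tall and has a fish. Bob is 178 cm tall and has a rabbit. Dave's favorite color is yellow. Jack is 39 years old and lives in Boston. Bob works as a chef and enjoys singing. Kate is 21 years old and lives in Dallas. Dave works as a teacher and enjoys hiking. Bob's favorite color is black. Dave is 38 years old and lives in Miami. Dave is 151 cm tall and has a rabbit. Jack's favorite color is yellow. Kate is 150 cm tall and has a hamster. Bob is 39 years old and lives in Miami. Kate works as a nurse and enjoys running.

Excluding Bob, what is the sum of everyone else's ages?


Sum (excluding Bob): 98

98


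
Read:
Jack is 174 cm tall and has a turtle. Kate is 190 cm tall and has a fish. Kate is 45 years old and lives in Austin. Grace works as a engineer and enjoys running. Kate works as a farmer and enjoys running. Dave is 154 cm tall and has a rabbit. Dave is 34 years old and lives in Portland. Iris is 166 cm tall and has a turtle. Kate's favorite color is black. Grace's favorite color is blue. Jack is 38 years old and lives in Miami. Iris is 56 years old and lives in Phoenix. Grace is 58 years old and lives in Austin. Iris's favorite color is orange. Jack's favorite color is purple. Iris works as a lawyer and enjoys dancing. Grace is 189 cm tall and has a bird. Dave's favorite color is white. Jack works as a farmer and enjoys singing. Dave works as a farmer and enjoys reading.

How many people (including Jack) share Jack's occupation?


Jack is a farmer. Count = 3

3


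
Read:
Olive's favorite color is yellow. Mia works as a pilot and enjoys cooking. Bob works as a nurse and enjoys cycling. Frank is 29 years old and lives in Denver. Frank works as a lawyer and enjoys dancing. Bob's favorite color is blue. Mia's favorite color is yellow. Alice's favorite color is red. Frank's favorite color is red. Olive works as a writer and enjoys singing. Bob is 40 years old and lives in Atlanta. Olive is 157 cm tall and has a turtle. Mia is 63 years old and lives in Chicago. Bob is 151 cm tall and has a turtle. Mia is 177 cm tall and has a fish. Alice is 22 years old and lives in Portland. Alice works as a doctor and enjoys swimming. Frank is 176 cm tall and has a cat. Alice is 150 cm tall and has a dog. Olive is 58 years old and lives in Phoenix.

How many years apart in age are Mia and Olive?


63 vs 58, diff = 5

5


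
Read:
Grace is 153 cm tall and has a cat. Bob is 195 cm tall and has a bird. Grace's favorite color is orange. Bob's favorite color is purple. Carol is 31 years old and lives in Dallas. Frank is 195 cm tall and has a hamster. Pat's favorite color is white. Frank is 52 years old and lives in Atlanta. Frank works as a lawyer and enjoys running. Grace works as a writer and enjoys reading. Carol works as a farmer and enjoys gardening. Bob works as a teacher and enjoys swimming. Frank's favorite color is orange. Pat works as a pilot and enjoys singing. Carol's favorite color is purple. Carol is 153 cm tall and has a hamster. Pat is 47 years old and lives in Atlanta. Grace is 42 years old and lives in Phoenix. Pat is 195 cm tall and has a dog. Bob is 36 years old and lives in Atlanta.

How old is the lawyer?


The lawyer is Frank, age 52

52


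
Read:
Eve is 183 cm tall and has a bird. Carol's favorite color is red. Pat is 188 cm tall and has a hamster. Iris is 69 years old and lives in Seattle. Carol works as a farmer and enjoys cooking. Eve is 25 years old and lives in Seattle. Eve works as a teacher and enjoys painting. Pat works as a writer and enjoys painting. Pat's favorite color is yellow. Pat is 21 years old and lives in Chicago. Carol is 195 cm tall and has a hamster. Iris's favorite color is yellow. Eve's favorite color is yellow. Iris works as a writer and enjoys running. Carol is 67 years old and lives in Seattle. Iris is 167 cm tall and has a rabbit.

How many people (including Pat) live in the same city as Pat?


Pat lives in Chicago. Count = 1

1


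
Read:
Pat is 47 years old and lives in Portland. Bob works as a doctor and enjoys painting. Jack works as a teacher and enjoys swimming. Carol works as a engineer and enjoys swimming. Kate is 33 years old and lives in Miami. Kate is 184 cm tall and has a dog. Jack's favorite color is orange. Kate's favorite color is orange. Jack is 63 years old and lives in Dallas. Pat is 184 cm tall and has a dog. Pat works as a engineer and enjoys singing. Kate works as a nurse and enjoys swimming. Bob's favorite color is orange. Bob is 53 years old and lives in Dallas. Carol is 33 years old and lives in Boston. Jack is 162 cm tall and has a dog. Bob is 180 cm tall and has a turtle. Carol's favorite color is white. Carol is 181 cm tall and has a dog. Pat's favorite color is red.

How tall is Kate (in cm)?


Kate is 184 cm tall

184


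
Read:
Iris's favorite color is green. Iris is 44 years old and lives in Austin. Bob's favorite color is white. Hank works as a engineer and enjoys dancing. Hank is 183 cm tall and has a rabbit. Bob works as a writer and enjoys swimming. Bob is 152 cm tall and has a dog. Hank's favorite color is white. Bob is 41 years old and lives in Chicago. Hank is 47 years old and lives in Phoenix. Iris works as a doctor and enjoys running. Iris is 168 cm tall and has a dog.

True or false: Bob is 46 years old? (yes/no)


Bob is actually 41. no

no


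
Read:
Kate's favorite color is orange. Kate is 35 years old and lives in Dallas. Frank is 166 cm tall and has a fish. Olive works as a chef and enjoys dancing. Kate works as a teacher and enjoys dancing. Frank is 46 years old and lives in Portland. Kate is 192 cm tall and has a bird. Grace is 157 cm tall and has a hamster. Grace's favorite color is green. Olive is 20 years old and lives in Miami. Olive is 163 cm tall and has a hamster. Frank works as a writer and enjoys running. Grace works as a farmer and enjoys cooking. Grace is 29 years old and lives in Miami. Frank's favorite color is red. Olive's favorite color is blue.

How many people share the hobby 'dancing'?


Count: 2

2


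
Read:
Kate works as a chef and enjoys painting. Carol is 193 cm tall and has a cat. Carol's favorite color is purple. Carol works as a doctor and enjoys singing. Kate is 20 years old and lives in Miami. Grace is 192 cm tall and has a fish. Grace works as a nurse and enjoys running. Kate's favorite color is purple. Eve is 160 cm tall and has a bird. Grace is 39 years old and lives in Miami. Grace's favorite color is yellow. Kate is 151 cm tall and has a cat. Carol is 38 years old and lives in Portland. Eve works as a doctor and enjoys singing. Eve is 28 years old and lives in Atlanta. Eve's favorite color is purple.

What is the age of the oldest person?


Oldest: Grace at 39

39


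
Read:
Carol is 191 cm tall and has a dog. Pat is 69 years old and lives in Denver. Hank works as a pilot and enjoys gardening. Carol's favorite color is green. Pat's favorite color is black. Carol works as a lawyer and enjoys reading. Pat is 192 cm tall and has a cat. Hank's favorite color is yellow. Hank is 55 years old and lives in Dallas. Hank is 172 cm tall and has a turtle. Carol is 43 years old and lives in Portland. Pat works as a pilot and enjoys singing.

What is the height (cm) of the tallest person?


Tallest: Pat at 192 cm

192


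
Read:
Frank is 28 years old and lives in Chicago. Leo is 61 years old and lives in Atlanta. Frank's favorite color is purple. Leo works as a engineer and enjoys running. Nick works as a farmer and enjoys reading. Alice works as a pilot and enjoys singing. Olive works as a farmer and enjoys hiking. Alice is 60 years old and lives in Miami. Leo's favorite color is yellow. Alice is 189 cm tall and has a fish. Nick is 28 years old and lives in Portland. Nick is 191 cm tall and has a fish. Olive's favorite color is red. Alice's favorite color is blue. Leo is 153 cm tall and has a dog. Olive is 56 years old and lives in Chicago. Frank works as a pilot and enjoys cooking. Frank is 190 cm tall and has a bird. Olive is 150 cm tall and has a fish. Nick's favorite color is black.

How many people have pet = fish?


Count: 3

3


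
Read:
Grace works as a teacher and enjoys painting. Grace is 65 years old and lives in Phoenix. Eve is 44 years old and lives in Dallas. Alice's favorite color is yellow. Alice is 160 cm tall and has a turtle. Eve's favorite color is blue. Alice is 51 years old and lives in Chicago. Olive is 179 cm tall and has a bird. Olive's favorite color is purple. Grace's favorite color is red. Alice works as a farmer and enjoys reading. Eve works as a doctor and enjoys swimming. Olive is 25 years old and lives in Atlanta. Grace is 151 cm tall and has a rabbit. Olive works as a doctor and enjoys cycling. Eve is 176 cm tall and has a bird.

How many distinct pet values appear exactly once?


Unique pet values: 2

2
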